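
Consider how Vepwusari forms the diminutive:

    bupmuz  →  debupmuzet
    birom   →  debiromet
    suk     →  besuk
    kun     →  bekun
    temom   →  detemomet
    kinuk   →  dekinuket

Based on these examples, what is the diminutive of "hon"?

behon

"hon" has 1 vowel. The stems with 1 vowel (kun → bekun, suk → besuk) add the prefix be-.
The other pattern: stems with 2 vowels add de- … -et around the stem.
So hon → behon.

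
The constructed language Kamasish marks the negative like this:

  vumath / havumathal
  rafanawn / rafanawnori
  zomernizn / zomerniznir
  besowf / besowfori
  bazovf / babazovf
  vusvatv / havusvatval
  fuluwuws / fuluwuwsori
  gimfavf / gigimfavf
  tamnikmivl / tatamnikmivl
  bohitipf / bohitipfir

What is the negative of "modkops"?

modkopsir

bazovf and besowf both end in -f yet inflect differently (babazovf, besowfori), so the final letter is not what conditions the rule; the second-to-last letter is.
"modkops" has second-to-last letter 'p'. The one such stem in the data (bohitipf → bohitipfir) adds -ir, so the same rule applies.
The other patterns: stems whose second-to-last letter is 't' add ha- … -al around the stem; stems whose second-to-last letter is 'v' repeat the first consonant+vowel as a prefix; stems whose second-to-last letter is 'w' add -ori.
So modkops → modkopsir.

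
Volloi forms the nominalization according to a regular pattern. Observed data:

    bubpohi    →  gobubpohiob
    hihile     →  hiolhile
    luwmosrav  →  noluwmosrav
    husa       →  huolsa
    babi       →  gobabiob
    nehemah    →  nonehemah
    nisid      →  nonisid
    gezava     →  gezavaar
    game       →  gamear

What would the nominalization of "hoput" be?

hoolput

"hoput" begins with h-. The stems beginning with h- (hihile → hiolhile, husa → huolsa) insert -ol- after the first vowel.
The other patterns: stems beginning with b- add go- … -ob around the stem; stems beginning with g- add -ar; stems beginning with l- or n- add the prefix no-.
So hoput → hoolput.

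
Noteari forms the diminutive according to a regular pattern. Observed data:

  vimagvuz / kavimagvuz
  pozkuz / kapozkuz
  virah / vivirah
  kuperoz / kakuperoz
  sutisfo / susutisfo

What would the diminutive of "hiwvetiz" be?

kahiwvetiz

kuperoz and sutisfo both have last vowel 'o' yet inflect differently (kakuperoz, susutisfo), so the last vowel is not what conditions the rule; the final letter is.
"hiwvetiz" ends in -z. The stems ending in -z (vimagvuz → kavimagvuz, pozkuz → kapozkuz, kuperoz → kakuperoz) add the prefix ka-.
The other pattern: stems ending in -h or -o repeat the first consonant+vowel as a prefix.
So hiwvetiz → kahiwvetiz.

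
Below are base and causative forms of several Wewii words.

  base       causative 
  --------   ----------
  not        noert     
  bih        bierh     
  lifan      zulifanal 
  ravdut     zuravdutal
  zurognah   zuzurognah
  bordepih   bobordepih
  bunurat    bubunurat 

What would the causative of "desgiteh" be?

not and ravdut both end in -t yet inflect differently (noert, zuravdutal), so the final letter is not what conditions the rule; the number of vowels is.
"desgiteh" has 3 vowels. The stems with 3 vowels (zurognah → zuzurognah, bordepih → bobordepih, bunurat → bubunurat) repeat the first consonant+vowel as a prefix.
The other patterns: stems with 1 vowel insert -er- after the first vowel; stems with 2 vowels add zu- … -al around the stem.
So desgiteh → dedesgiteh.

dedesgiteh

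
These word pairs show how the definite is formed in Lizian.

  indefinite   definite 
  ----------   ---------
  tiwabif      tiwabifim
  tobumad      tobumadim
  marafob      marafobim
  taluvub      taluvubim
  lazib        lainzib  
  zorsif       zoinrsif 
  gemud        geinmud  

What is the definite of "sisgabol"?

sisgabolim

marafob and lazib both end in -b yet inflect differently (marafobim, lainzib), so the final letter is not what conditions the rule; the number of vowels is.
"sisgabol" has 3 vowels. The stems with 3 vowels (tiwabif → tiwabifim, tobumad → tobumadim, marafob → marafobim) add -im.
The other pattern: stems with 2 vowels insert -in- after the first vowel.
So sisgabol → sisgabolim.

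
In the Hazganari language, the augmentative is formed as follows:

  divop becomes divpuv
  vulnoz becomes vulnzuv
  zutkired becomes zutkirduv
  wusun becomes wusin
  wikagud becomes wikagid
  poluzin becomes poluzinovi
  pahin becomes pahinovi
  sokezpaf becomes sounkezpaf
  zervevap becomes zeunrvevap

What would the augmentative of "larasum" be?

larasim

zutkired and wikagud both end in -d yet inflect differently (zutkirduv, wikagid), so the final letter is not what conditions the rule; the last vowel is.
"larasum" has last vowel 'u'. The stems whose last vowel is 'u' (wusun → wusin, wikagud → wikagid) change the last vowel to 'i'.
So larasum → larasim.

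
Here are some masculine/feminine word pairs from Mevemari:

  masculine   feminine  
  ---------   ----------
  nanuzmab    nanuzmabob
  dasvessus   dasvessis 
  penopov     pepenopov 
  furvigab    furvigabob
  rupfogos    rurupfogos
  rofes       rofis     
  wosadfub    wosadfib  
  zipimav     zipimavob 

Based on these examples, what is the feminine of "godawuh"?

nanuzmab and wosadfub both end in -b yet inflect differently (nanuzmabob, wosadfib), so the final letter is not what conditions the rule; the last vowel is.
"godawuh" has last vowel 'u'. The stems whose last vowel is 'u' (dasvessus → dasvessis, wosadfub → wosadfib) change the last vowel to 'i'.
So godawuh → godawih.

godawih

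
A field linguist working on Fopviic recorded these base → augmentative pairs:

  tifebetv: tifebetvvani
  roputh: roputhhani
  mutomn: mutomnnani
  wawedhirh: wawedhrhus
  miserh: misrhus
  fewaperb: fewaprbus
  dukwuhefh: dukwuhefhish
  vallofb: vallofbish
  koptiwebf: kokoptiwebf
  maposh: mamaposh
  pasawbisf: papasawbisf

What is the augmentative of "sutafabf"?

"sutafabf" has second-to-last letter 'b'. The one such stem in the data (koptiwebf → kokoptiwebf) repeats the first consonant+vowel as a prefix (as do maposh, pasawbisf), so the same rule applies.
The other patterns: stems whose second-to-last letter is 'm' or 't' double the final consonant and add -ani; stems whose second-to-last letter is 'r' delete the last vowel and add -us; stems whose second-to-last letter is 'f' add -ish.
So sutafabf → susutafabf.

susutafabf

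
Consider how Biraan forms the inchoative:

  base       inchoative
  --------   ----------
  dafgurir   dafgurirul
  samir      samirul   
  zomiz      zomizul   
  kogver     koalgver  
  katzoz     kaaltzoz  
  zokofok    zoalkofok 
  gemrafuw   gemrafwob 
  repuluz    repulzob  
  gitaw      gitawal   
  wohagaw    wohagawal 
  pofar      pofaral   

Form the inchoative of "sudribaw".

sudribawal

"sudribaw" has last vowel 'a'. The stems whose last vowel is 'a' (gitaw → gitawal, wohagaw → wohagawal, pofar → pofaral) add -al.
So sudribaw → sudribawal.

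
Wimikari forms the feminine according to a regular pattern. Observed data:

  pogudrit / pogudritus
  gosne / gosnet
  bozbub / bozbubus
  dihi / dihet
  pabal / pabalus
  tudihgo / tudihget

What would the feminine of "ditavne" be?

ditavnet

pogudrit and dihi both have last vowel 'i' yet inflect differently (pogudritus, dihet), so the last vowel is not what conditions the rule; whether the stem ends in a vowel or a consonant is.
"ditavne" ends in a vowel. The stems ending in a vowel (dihi → dihet, tudihgo → tudihget, gosne → gosnet) drop the final letter and add -et.
The other pattern: stems ending in a consonant add -us.
So ditavne → ditavnet.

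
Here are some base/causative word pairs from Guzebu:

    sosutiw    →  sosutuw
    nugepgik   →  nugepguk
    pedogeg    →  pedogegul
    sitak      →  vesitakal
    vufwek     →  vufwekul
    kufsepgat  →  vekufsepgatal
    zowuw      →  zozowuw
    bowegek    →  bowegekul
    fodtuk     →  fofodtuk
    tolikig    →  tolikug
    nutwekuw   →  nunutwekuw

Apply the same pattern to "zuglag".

vezuglagal

fodtuk and sitak both end in -k yet inflect differently (fofodtuk, vesitakal), so the final letter is not what conditions the rule; the last vowel is.
"zuglag" has last vowel 'a'. The stems whose last vowel is 'a' (kufsepgat → vekufsepgatal, sitak → vesitakal) add ve- … -al around the stem.
So zuglag → vezuglagal.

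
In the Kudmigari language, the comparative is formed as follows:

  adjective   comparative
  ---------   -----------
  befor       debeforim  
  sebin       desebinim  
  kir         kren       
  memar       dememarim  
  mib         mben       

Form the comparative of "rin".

memar and kir both end in -r yet inflect differently (dememarim, kren), so the final letter is not what conditions the rule; the number of vowels is.
"rin" has 1 vowel. The stems with 1 vowel (mib → mben, kir → kren) delete the last vowel and add -en.
The other pattern: stems with 2 vowels add de- … -im around the stem.
So rin → rnen.

rnen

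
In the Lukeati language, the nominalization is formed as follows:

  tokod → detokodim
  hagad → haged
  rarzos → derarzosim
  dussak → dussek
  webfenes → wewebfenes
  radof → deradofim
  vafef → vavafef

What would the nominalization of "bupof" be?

webfenes and rarzos both end in -s yet inflect differently (wewebfenes, derarzosim), so the final letter is not what conditions the rule; the last vowel is.
"bupof" has last vowel 'o'. The stems whose last vowel is 'o' (tokod → detokodim, rarzos → derarzosim, radof → deradofim) add de- … -im around the stem.
So bupof → debupofim.

debupofim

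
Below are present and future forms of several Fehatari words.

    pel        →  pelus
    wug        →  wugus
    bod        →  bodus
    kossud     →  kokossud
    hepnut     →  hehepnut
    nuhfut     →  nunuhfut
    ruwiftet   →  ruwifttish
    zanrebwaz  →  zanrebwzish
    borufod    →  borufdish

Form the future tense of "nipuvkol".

bod and kossud both end in -d yet inflect differently (bodus, kokossud), so the final letter is not what conditions the rule; the number of vowels is.
"nipuvkol" has 3 vowels. The stems with 3 vowels (ruwiftet → ruwifttish, zanrebwaz → zanrebwzish, borufod → borufdish) delete the last vowel and add -ish.
So nipuvkol → nipuvklish.

nipuvklish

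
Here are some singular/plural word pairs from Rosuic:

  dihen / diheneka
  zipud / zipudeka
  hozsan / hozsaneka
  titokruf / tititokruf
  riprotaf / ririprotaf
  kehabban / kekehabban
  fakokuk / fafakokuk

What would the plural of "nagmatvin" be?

nanagmatvin

"nagmatvin" has 3 vowels. The stems with 3 vowels (titokruf → tititokruf, riprotaf → ririprotaf, kehabban → kekehabban) repeat the first consonant+vowel as a prefix.
The other pattern: stems with 2 vowels add -eka.
So nagmatvin → nanagmatvin.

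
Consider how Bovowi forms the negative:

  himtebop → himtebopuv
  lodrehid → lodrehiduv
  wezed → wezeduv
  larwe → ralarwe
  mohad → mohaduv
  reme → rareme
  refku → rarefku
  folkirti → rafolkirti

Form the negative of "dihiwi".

"dihiwi" ends in a vowel. The stems ending in a vowel (larwe → ralarwe, refku → rarefku, folkirti → rafolkirti) add the prefix ra-.
The other pattern: stems ending in a consonant add -uv.
So dihiwi → radihiwi.

radihiwi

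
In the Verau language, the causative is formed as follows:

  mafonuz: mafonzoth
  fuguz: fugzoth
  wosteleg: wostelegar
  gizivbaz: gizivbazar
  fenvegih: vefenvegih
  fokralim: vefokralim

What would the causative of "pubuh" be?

pubhoth

mafonuz and gizivbaz both end in -z yet inflect differently (mafonzoth, gizivbazar), so the final letter is not what conditions the rule; the last vowel is.
"pubuh" has last vowel 'u'. The stems whose last vowel is 'u' (mafonuz → mafonzoth, fuguz → fugzoth) delete the last vowel and add -oth.
The other patterns: stems whose last vowel is 'a' or 'e' add -ar; stems whose last vowel is 'i' add the prefix ve-.
So pubuh → pubhoth.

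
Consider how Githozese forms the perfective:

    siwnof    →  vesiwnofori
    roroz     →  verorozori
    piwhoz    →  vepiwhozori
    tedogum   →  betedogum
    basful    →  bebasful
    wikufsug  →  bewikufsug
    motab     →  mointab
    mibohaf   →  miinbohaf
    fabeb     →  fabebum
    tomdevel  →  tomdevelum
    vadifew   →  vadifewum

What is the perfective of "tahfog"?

vetahfogori

siwnof and mibohaf both end in -f yet inflect differently (vesiwnofori, miinbohaf), so the final letter is not what conditions the rule; the last vowel is.
"tahfog" has last vowel 'o'. The stems whose last vowel is 'o' (siwnof → vesiwnofori, roroz → verorozori, piwhoz → vepiwhozori) add ve- … -ori around the stem.
So tahfog → vetahfogori.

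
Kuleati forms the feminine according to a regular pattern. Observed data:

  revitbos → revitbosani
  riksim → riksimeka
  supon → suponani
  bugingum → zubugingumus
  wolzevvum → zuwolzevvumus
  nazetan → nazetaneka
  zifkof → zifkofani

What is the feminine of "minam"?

minameka

riksim and bugingum both end in -m yet inflect differently (riksimeka, zubugingumus), so the final letter is not what conditions the rule; the last vowel is.
"minam" has last vowel 'a'. The one such stem in the data (nazetan → nazetaneka) adds -eka, so the same rule applies.
So minam → minameka.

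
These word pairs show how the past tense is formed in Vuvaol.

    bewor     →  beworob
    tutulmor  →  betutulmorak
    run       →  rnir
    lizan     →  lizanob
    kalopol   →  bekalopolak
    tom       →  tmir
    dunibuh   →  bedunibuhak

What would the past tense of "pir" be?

prir

"pir" has 1 vowel. The stems with 1 vowel (tom → tmir, run → rnir) delete the last vowel and add -ir.
So pir → prir.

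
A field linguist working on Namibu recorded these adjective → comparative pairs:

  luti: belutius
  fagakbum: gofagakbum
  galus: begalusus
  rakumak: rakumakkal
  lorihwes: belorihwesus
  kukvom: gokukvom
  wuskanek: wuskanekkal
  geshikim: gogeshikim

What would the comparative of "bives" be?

bebivesus

geshikim and luti both have last vowel 'i' yet inflect differently (gogeshikim, belutius), so the last vowel is not what conditions the rule; the final letter is.
"bives" ends in -s. The stems ending in -s (galus → begalusus, lorihwes → belorihwesus) add be- … -us around the stem.
The other patterns: stems ending in -k double the final consonant and add -al; stems ending in -m add the prefix go-.
So bives → bebivesus.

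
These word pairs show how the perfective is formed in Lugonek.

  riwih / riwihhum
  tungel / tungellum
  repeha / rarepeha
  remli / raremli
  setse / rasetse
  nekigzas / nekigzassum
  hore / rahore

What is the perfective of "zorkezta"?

"zorkezta" ends in a vowel. The stems ending in a vowel (setse → rasetse, remli → raremli, hore → rahore) add the prefix ra-.
The other pattern: stems ending in a consonant double the final consonant and add -um.
So zorkezta → razorkezta.

razorkezta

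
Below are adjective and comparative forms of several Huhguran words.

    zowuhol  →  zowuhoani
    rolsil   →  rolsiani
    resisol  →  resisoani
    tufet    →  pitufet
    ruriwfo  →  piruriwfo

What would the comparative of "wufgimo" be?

zowuhol and ruriwfo both have last vowel 'o' yet inflect differently (zowuhoani, piruriwfo), so the last vowel is not what conditions the rule; the final letter is.
"wufgimo" ends in -o. The one such stem in the data (ruriwfo → piruriwfo) adds the prefix pi-, so the same rule applies.
The other pattern: stems ending in -l drop the final letter and add -ani.
So wufgimo → piwufgimo.

piwufgimo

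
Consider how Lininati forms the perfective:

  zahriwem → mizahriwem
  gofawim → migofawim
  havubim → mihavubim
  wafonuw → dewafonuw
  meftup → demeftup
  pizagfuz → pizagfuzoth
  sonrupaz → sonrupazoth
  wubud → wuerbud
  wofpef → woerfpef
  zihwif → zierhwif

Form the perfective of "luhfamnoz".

luhfamnozoth

"luhfamnoz" ends in -z. The stems ending in -z (pizagfuz → pizagfuzoth, sonrupaz → sonrupazoth) add -oth.
The other patterns: stems ending in -m add the prefix mi-; stems ending in -p or -w add the prefix de-; stems ending in -d or -f insert -er- after the first vowel.
So luhfamnoz → luhfamnozoth.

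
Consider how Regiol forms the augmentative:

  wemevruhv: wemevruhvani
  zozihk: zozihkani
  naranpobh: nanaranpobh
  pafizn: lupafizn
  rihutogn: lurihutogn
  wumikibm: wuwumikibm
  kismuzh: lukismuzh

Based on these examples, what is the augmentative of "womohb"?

womohbani

naranpobh and kismuzh both end in -h yet inflect differently (nanaranpobh, lukismuzh), so the final letter is not what conditions the rule; the second-to-last letter is.
"womohb" has second-to-last letter 'h'. The stems whose second-to-last letter is 'h' (zozihk → zozihkani, wemevruhv → wemevruhvani) add -ani.
So womohb → womohbani.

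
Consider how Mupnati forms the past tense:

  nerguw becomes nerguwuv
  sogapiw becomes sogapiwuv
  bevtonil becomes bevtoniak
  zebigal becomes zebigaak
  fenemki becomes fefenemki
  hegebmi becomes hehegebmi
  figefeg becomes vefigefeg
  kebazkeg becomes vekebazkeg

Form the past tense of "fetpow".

sogapiw and bevtonil both have last vowel 'i' yet inflect differently (sogapiwuv, bevtoniak), so the last vowel is not what conditions the rule; the final letter is.
"fetpow" ends in -w. The stems ending in -w (nerguw → nerguwuv, sogapiw → sogapiwuv) add -uv.
So fetpow → fetpowuv.

fetpowuv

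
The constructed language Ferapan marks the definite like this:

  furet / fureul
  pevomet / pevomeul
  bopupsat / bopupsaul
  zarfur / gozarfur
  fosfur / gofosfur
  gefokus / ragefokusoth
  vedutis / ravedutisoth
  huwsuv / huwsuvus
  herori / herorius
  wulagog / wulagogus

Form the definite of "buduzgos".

rabuduzgosoth

"buduzgos" ends in -s. The stems ending in -s (gefokus → ragefokusoth, vedutis → ravedutisoth) add ra- … -oth around the stem.
The other patterns: stems ending in -t drop the final letter and add -ul; stems ending in -r add the prefix go-; stems ending in -g, -i or -v add -us.
So buduzgos → rabuduzgosoth.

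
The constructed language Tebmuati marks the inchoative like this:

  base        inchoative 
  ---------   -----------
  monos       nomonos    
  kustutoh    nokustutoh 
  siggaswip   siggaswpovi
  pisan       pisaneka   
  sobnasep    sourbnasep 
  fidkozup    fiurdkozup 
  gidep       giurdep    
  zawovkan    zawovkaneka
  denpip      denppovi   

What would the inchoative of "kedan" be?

siggaswip and gidep both end in -p yet inflect differently (siggaswpovi, giurdep), so the final letter is not what conditions the rule; the last vowel is.
"kedan" has last vowel 'a'. The stems whose last vowel is 'a' (pisan → pisaneka, zawovkan → zawovkaneka) add -eka.
The other patterns: stems whose last vowel is 'i' delete the last vowel and add -ovi; stems whose last vowel is 'e' or 'u' insert -ur- after the first vowel; stems whose last vowel is 'o' add the prefix no-.
So kedan → kedaneka.

kedaneka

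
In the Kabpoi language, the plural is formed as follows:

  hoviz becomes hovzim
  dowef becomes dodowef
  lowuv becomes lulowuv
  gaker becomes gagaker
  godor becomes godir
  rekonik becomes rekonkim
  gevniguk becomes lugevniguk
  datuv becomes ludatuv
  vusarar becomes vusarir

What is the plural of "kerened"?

kekerened

"kerened" has last vowel 'e'. The stems whose last vowel is 'e' (dowef → dodowef, gaker → gagaker) repeat the first consonant+vowel as a prefix.
The other patterns: stems whose last vowel is 'i' delete the last vowel and add -im; stems whose last vowel is 'u' add the prefix lu-; stems whose last vowel is 'a' or 'o' change the last vowel to 'i'.
So kerened → kekerened.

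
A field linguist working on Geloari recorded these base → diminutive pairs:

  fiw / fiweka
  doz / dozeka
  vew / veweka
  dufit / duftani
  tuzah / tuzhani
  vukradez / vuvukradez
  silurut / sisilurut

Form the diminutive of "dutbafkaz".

dudutbafkaz

"dutbafkaz" has 3 vowels. The stems with 3 vowels (vukradez → vuvukradez, silurut → sisilurut) repeat the first consonant+vowel as a prefix.
So dutbafkaz → dudutbafkaz.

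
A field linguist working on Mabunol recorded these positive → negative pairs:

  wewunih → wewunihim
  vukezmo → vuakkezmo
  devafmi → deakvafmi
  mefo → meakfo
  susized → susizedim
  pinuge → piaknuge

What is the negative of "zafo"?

susized and pinuge both have last vowel 'e' yet inflect differently (susizedim, piaknuge), so the last vowel is not what conditions the rule; whether the stem ends in a vowel or a consonant is.
"zafo" ends in a vowel. The stems ending in a vowel (pinuge → piaknuge, vukezmo → vuakkezmo, devafmi → deakvafmi) insert -ak- after the first vowel.
The other pattern: stems ending in a consonant add -im.
So zafo → zaakfo.

zaakfo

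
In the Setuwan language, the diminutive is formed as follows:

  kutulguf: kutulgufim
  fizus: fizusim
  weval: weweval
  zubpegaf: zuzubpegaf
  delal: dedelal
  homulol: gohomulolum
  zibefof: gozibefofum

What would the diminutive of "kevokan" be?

kekevokan

kutulguf and zubpegaf both end in -f yet inflect differently (kutulgufim, zuzubpegaf), so the final letter is not what conditions the rule; the last vowel is.
"kevokan" has last vowel 'a'. The stems whose last vowel is 'a' (weval → weweval, zubpegaf → zuzubpegaf, delal → dedelal) repeat the first consonant+vowel as a prefix.
So kevokan → kekevokan.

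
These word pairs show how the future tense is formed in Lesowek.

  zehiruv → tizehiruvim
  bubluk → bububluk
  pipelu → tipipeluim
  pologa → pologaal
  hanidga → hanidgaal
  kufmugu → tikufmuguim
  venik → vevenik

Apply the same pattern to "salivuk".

bubluk and kufmugu both have last vowel 'u' yet inflect differently (bububluk, tikufmuguim), so the last vowel is not what conditions the rule; the final letter is.
"salivuk" ends in -k. The stems ending in -k (bubluk → bububluk, venik → vevenik) repeat the first consonant+vowel as a prefix.
The other patterns: stems ending in -a add -al; stems ending in -u or -v add ti- … -im around the stem.
So salivuk → sasalivuk.

sasalivuk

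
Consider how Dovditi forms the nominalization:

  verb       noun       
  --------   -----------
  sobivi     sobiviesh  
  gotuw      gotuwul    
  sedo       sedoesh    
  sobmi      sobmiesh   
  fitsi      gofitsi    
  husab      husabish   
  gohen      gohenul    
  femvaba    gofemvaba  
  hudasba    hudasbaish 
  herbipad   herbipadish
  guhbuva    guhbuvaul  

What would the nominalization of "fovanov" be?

"fovanov" begins with f-. The stems beginning with f- (femvaba → gofemvaba, fitsi → gofitsi) add the prefix go-.
The other patterns: stems beginning with s- add -esh; stems beginning with h- add -ish; stems beginning with g- add -ul.
So fovanov → gofovanov.

gofovanov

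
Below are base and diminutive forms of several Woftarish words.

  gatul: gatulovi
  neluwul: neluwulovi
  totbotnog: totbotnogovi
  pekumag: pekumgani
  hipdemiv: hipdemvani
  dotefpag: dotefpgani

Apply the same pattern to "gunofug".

totbotnog and pekumag both end in -g yet inflect differently (totbotnogovi, pekumgani), so the final letter is not what conditions the rule; the last vowel is.
"gunofug" has last vowel 'u'. The stems whose last vowel is 'u' (gatul → gatulovi, neluwul → neluwulovi) add -ovi.
The other pattern: stems whose last vowel is 'a' or 'i' delete the last vowel and add -ani.
So gunofug → gunofugovi.

gunofugovi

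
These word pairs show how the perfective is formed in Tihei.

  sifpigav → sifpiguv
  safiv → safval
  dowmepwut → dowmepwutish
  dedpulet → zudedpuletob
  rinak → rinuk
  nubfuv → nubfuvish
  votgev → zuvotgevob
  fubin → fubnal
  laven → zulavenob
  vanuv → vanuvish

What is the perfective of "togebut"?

togebutish

"togebut" has last vowel 'u'. The stems whose last vowel is 'u' (dowmepwut → dowmepwutish, vanuv → vanuvish, nubfuv → nubfuvish) add -ish.
So togebut → togebutish.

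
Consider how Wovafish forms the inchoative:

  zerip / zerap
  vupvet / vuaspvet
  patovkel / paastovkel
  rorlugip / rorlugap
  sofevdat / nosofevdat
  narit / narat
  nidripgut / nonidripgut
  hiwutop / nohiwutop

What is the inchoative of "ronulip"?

"ronulip" has last vowel 'i'. The stems whose last vowel is 'i' (narit → narat, rorlugip → rorlugap, zerip → zerap) change the last vowel to 'a'.
The other patterns: stems whose last vowel is 'e' insert -as- after the first vowel; stems whose last vowel is 'a', 'o' or 'u' add the prefix no-.
So ronulip → ronulap.

ronulap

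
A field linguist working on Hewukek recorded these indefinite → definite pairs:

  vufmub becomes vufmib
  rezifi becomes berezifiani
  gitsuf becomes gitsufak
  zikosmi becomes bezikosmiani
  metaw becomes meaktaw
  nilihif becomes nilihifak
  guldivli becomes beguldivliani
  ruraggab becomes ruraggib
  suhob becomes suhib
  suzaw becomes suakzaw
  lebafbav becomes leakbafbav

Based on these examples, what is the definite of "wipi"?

gitsuf and vufmub both have last vowel 'u' yet inflect differently (gitsufak, vufmib), so the last vowel is not what conditions the rule; the final letter is.
"wipi" ends in -i. The stems ending in -i (guldivli → beguldivliani, rezifi → berezifiani, zikosmi → bezikosmiani) add be- … -ani around the stem.
The other patterns: stems ending in -f add -ak; stems ending in -b change the last vowel to 'i'; stems ending in -v or -w insert -ak- after the first vowel.
So wipi → bewipiani.

bewipiani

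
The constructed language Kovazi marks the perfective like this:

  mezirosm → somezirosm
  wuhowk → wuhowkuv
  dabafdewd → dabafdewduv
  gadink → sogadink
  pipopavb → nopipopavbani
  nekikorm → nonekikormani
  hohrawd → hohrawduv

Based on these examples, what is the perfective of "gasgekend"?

wuhowk and gadink both end in -k yet inflect differently (wuhowkuv, sogadink), so the final letter is not what conditions the rule; the second-to-last letter is.
"gasgekend" has second-to-last letter 'n'. The one such stem in the data (gadink → sogadink) adds the prefix so-, so the same rule applies.
The other patterns: stems whose second-to-last letter is 'w' add -uv; stems whose second-to-last letter is 'r' or 'v' add no- … -ani around the stem.
So gasgekend → sogasgekend.

sogasgekend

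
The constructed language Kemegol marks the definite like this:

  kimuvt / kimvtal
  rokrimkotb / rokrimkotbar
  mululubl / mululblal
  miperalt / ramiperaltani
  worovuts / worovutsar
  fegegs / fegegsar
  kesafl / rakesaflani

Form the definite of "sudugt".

kesafl and mululubl both end in -l yet inflect differently (rakesaflani, mululblal), so the final letter is not what conditions the rule; the second-to-last letter is.
"sudugt" has second-to-last letter 'g'. The one such stem in the data (fegegs → fegegsar) adds -ar, so the same rule applies.
The other patterns: stems whose second-to-last letter is 'f' or 'l' add ra- … -ani around the stem; stems whose second-to-last letter is 'b' or 'v' delete the last vowel and add -al.
So sudugt → sudugtar.

sudugtar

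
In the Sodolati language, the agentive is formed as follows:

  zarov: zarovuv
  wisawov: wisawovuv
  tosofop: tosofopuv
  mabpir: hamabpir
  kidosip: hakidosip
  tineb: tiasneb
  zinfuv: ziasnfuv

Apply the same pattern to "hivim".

tosofop and kidosip both end in -p yet inflect differently (tosofopuv, hakidosip), so the final letter is not what conditions the rule; the last vowel is.
"hivim" has last vowel 'i'. The stems whose last vowel is 'i' (mabpir → hamabpir, kidosip → hakidosip) add the prefix ha-.
So hivim → hahivim.

hahivim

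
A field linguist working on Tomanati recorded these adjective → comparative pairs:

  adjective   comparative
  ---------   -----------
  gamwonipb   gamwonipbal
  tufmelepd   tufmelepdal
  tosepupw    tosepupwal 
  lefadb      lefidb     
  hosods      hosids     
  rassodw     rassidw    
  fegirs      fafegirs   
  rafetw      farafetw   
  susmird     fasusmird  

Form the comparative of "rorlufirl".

gamwonipb and lefadb both end in -b yet inflect differently (gamwonipbal, lefidb), so the final letter is not what conditions the rule; the second-to-last letter is.
"rorlufirl" has second-to-last letter 'r'. The stems whose second-to-last letter is 'r' (fegirs → fafegirs, susmird → fasusmird) add the prefix fa-.
So rorlufirl → farorlufirl.

farorlufirl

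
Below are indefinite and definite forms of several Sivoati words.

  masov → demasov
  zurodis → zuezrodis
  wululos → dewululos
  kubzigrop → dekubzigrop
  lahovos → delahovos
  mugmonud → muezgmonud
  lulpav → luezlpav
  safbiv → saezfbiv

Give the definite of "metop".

demetop

"metop" has last vowel 'o'. The stems whose last vowel is 'o' (wululos → dewululos, masov → demasov, lahovos → delahovos) add the prefix de-.
The other pattern: stems whose last vowel is 'a', 'i' or 'u' insert -ez- after the first vowel.
So metop → demetop.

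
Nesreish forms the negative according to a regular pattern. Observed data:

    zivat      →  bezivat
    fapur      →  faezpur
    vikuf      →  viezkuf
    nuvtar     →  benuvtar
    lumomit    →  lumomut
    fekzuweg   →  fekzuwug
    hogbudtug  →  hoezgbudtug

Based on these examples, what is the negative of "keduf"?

keezduf

nuvtar and fapur both end in -r yet inflect differently (benuvtar, faezpur), so the final letter is not what conditions the rule; the last vowel is.
"keduf" has last vowel 'u'. The stems whose last vowel is 'u' (hogbudtug → hoezgbudtug, vikuf → viezkuf, fapur → faezpur) insert -ez- after the first vowel.
The other patterns: stems whose last vowel is 'a' add the prefix be-; stems whose last vowel is 'e' or 'i' change the last vowel to 'u'.
So keduf → keezduf.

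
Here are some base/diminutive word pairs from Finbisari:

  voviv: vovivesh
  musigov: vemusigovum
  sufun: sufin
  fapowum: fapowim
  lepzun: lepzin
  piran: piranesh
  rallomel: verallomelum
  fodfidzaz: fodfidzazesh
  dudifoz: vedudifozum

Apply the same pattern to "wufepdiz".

sufun and piran both end in -n yet inflect differently (sufin, piranesh), so the final letter is not what conditions the rule; the last vowel is.
"wufepdiz" has last vowel 'i'. The one such stem in the data (voviv → vovivesh) adds -esh, so the same rule applies.
The other patterns: stems whose last vowel is 'e' or 'o' add ve- … -um around the stem; stems whose last vowel is 'u' change the last vowel to 'i'.
So wufepdiz → wufepdizesh.

wufepdizesh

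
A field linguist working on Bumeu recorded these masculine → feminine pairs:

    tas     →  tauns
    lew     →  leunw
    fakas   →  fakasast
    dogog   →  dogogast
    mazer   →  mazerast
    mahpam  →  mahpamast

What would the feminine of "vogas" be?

"vogas" has 2 vowels. The stems with 2 vowels (fakas → fakasast, dogog → dogogast, mazer → mazerast) add -ast.
So vogas → vogasast.

vogasast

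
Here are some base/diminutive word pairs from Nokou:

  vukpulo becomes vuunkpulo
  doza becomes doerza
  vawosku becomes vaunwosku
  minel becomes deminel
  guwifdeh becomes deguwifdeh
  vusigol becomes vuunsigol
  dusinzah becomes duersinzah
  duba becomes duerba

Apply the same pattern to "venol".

vusigol and minel both end in -l yet inflect differently (vuunsigol, deminel), so the final letter is not what conditions the rule; the first letter is.
"venol" begins with v-. The stems beginning with v- (vawosku → vaunwosku, vukpulo → vuunkpulo, vusigol → vuunsigol) insert -un- after the first vowel.
So venol → veunnol.

veunnol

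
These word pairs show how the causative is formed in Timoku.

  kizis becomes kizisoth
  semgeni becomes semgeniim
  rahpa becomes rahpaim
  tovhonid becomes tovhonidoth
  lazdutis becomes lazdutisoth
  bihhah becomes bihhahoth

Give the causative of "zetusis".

bihhah and rahpa both have last vowel 'a' yet inflect differently (bihhahoth, rahpaim), so the last vowel is not what conditions the rule; whether the stem ends in a vowel or a consonant is.
"zetusis" ends in a consonant. The stems ending in a consonant (bihhah → bihhahoth, tovhonid → tovhonidoth, lazdutis → lazdutisoth) add -oth.
So zetusis → zetusisoth.

zetusisoth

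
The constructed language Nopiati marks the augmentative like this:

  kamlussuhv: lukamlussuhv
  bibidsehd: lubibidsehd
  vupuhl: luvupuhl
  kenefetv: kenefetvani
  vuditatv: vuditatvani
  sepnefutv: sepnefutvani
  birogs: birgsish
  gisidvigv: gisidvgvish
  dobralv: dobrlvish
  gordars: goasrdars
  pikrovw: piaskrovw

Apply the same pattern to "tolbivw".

kamlussuhv and kenefetv both end in -v yet inflect differently (lukamlussuhv, kenefetvani), so the final letter is not what conditions the rule; the second-to-last letter is.
"tolbivw" has second-to-last letter 'v'. The one such stem in the data (pikrovw → piaskrovw) inserts -as- after the first vowel (as does gordars), so the same rule applies.
So tolbivw → toaslbivw.

toaslbivw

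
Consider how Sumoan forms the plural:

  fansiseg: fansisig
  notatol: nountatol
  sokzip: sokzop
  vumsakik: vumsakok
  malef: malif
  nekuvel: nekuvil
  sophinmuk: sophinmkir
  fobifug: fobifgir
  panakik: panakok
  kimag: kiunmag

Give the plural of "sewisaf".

seunwisaf

panakik and sophinmuk both end in -k yet inflect differently (panakok, sophinmkir), so the final letter is not what conditions the rule; the last vowel is.
"sewisaf" has last vowel 'a'. The one such stem in the data (kimag → kiunmag) inserts -un- after the first vowel (as does notatol), so the same rule applies.
The other patterns: stems whose last vowel is 'i' change the last vowel to 'o'; stems whose last vowel is 'u' delete the last vowel and add -ir; stems whose last vowel is 'e' change the last vowel to 'i'.
So sewisaf → seunwisaf.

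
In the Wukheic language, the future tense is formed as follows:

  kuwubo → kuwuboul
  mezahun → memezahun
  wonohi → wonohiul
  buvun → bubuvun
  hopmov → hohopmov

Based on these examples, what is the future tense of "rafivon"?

kuwubo and hopmov both have last vowel 'o' yet inflect differently (kuwuboul, hohopmov), so the last vowel is not what conditions the rule; whether the stem ends in a vowel or a consonant is.
"rafivon" ends in a consonant. The stems ending in a consonant (hopmov → hohopmov, buvun → bubuvun, mezahun → memezahun) repeat the first consonant+vowel as a prefix.
So rafivon → rarafivon.

rarafivon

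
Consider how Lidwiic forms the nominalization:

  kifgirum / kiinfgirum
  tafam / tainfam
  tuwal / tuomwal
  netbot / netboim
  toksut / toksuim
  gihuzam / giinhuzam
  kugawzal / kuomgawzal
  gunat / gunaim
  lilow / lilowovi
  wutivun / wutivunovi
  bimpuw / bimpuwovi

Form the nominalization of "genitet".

gihuzam and kugawzal both have last vowel 'a' yet inflect differently (giinhuzam, kuomgawzal), so the last vowel is not what conditions the rule; the final letter is.
"genitet" ends in -t. The stems ending in -t (toksut → toksuim, netbot → netboim, gunat → gunaim) drop the final letter and add -im.
So genitet → geniteim.

geniteim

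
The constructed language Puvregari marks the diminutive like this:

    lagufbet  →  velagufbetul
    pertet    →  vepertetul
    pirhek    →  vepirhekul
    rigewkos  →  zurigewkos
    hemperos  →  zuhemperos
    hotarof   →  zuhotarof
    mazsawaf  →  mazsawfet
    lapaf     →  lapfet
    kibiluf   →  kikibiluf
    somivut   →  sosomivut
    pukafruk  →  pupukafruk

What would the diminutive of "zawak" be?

zawket

hotarof and mazsawaf both end in -f yet inflect differently (zuhotarof, mazsawfet), so the final letter is not what conditions the rule; the last vowel is.
"zawak" has last vowel 'a'. The stems whose last vowel is 'a' (mazsawaf → mazsawfet, lapaf → lapfet) delete the last vowel and add -et.
The other patterns: stems whose last vowel is 'e' add ve- … -ul around the stem; stems whose last vowel is 'o' add the prefix zu-; stems whose last vowel is 'u' repeat the first consonant+vowel as a prefix.
So zawak → zawket.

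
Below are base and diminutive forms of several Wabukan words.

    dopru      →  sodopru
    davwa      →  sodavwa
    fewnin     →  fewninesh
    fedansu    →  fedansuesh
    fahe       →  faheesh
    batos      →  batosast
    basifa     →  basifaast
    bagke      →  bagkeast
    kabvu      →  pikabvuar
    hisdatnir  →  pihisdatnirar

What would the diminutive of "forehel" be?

dopru and fedansu both end in -u yet inflect differently (sodopru, fedansuesh), so the final letter is not what conditions the rule; the first letter is.
"forehel" begins with f-. The stems beginning with f- (fewnin → fewninesh, fedansu → fedansuesh, fahe → faheesh) add -esh.
So forehel → forehelesh.

forehelesh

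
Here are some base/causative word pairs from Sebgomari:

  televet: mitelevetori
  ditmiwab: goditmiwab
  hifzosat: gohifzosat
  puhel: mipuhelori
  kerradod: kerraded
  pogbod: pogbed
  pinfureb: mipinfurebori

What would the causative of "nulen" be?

minulenori

"nulen" has last vowel 'e'. The stems whose last vowel is 'e' (puhel → mipuhelori, pinfureb → mipinfurebori, televet → mitelevetori) add mi- … -ori around the stem.
So nulen → minulenori.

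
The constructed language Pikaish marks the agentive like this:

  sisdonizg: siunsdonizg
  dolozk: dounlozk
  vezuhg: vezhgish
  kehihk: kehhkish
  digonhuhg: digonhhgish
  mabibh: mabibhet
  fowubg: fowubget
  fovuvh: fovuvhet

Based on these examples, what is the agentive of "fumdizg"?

fuunmdizg

sisdonizg and vezuhg both end in -g yet inflect differently (siunsdonizg, vezhgish), so the final letter is not what conditions the rule; the second-to-last letter is.
"fumdizg" has second-to-last letter 'z'. The stems whose second-to-last letter is 'z' (sisdonizg → siunsdonizg, dolozk → dounlozk) insert -un- after the first vowel.
The other patterns: stems whose second-to-last letter is 'h' delete the last vowel and add -ish; stems whose second-to-last letter is 'b' or 'v' add -et.
So fumdizg → fuunmdizg.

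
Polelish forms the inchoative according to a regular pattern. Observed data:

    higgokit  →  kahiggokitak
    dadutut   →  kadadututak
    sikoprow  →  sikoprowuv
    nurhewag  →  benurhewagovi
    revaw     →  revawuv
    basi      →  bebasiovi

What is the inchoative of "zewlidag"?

revaw and nurhewag both have last vowel 'a' yet inflect differently (revawuv, benurhewagovi), so the last vowel is not what conditions the rule; the final letter is.
"zewlidag" ends in -g. The one such stem in the data (nurhewag → benurhewagovi) adds be- … -ovi around the stem, so the same rule applies.
The other patterns: stems ending in -t add ka- … -ak around the stem; stems ending in -w add -uv.
So zewlidag → bezewlidagovi.

bezewlidagovi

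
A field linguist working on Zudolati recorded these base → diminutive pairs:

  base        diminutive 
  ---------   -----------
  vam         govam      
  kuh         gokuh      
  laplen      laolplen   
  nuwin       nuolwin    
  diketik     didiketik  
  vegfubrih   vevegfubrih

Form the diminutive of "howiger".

kuh and vegfubrih both end in -h yet inflect differently (gokuh, vevegfubrih), so the final letter is not what conditions the rule; the number of vowels is.
"howiger" has 3 vowels. The stems with 3 vowels (diketik → didiketik, vegfubrih → vevegfubrih) repeat the first consonant+vowel as a prefix.
So howiger → hohowiger.

hohowiger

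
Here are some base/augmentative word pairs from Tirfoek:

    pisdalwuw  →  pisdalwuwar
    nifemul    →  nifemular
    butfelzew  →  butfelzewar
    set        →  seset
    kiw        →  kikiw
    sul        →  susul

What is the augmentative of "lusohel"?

lusohelar

"lusohel" has 3 vowels. The stems with 3 vowels (pisdalwuw → pisdalwuwar, nifemul → nifemular, butfelzew → butfelzewar) add -ar.
The other pattern: stems with 1 vowel repeat the first consonant+vowel as a prefix.
So lusohel → lusohelar.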